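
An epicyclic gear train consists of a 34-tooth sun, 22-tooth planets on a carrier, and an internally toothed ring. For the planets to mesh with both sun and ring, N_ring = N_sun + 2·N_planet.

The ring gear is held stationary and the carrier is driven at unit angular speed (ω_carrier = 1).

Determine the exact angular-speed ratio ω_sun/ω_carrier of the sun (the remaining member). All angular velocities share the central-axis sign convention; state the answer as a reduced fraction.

N_ring = 34 + 2·22 = 78
34(ω_s−ω_c) = −78(ω_r−ω_c),  ω_r=0, ω_c=1
ω_s = 1 − (78/34)(0−1) = 56/17
ω_s/ω_c = 56/17

56/17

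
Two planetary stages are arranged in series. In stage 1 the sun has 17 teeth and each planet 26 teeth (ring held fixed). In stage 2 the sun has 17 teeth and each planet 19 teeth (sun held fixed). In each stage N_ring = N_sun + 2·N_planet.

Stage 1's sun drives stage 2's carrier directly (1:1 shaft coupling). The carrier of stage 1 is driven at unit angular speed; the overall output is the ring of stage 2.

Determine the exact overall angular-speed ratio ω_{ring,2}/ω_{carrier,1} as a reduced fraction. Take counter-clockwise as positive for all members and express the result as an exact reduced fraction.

Stage 1: N_ring = 17 + 2·26 = 69
Stage 1: 17(ω_s−ω_c) = −69(ω_r−ω_c),  ω_r=0, ω_c=1
Stage 1: ω_s = 1 − (69/17)(0−1) = 86/17
  ⇒ ω_s¹/ω_c¹ = 86/17
Stage 2: N_ring = 17 + 2·19 = 55
Stage 2: 17(ω_s−ω_c) = −55(ω_r−ω_c),  ω_s=0, ω_c=1
Stage 2: ω_r = 1 − (17/55)(0−1) = 72/55
  ⇒ ω_r²/ω_c² = 72/55
Coupling ω_c² = ω_s¹ ⇒ overall = 86/17 × 72/55 = 6192/935

6192/935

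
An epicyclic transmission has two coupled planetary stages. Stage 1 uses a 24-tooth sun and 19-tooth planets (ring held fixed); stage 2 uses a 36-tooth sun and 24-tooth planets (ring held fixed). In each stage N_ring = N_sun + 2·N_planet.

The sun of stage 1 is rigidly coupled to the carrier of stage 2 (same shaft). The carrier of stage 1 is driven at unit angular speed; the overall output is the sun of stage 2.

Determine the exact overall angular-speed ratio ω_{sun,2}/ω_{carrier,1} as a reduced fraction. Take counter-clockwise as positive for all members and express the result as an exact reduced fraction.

Stage 1: N_ring = 24 + 2·19 = 62
Stage 1: 24(ω_s−ω_c) = −62(ω_r−ω_c),  ω_r=0, ω_c=1
Stage 1: ω_s = 1 − (62/24)(0−1) = 43/12
  ⇒ ω_s¹/ω_c¹ = 43/12
Stage 2: N_ring = 36 + 2·24 = 84
Stage 2: 36(ω_s−ω_c) = −84(ω_r−ω_c),  ω_r=0, ω_c=1
Stage 2: ω_s = 1 − (84/36)(0−1) = 10/3
  ⇒ ω_s²/ω_c² = 10/3
Coupling ω_c² = ω_s¹ ⇒ overall = 43/12 × 10/3 = 215/18

215/18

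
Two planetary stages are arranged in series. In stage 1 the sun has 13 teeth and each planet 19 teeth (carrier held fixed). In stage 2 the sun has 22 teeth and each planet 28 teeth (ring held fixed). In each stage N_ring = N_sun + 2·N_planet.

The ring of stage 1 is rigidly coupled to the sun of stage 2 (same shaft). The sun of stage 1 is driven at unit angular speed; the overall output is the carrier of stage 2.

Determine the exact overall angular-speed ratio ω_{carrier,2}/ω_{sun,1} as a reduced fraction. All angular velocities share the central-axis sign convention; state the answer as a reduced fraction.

-143/2550

Stage 1: N_ring = 13 + 2·19 = 51
Stage 1: 13(ω_s−ω_c) = −51(ω_r−ω_c),  ω_c=0, ω_s=1
Stage 1: ω_r = 0 − (13/51)(1−0) = -13/51
  ⇒ ω_r¹/ω_s¹ = -13/51
Stage 2: N_ring = 22 + 2·28 = 78
Stage 2: 22(ω_s−ω_c) = −78(ω_r−ω_c),  ω_r=0, ω_s=1
Stage 2: 22(1−ω_c) = −78(0−ω_c)  ⇒  100ω_c = 22  ⇒  ω_c = 11/50
  ⇒ ω_c²/ω_s² = 11/50
Coupling ω_s² = ω_r¹ ⇒ overall = -13/51 × 11/50 = -143/2550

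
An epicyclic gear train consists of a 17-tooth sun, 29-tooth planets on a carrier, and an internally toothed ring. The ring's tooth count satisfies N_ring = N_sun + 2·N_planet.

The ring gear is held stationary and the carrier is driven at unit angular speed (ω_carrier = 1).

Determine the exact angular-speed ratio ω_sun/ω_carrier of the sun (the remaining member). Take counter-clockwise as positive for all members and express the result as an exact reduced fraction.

92/17

N_ring = 17 + 2·29 = 75
17(ω_s−ω_c) = −75(ω_r−ω_c),  ω_r=0, ω_c=1
ω_s = 1 − (75/17)(0−1) = 92/17
ω_s/ω_c = 92/17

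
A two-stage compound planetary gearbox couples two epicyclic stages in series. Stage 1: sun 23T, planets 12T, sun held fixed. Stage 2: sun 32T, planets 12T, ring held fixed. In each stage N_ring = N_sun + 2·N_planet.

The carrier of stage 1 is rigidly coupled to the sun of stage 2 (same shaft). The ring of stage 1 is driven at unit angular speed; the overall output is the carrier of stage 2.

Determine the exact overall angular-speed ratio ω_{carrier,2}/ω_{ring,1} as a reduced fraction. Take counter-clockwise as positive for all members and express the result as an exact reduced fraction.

94/385

Stage 1: N_ring = 23 + 2·12 = 47
Stage 1: 23(ω_s−ω_c) = −47(ω_r−ω_c),  ω_s=0, ω_r=1
Stage 1: 23(0−ω_c) = −47(1−ω_c)  ⇒  70ω_c = 47  ⇒  ω_c = 47/70
  ⇒ ω_c¹/ω_r¹ = 47/70
Stage 2: N_ring = 32 + 2·12 = 56
Stage 2: 32(ω_s−ω_c) = −56(ω_r−ω_c),  ω_r=0, ω_s=1
Stage 2: 32(1−ω_c) = −56(0−ω_c)  ⇒  88ω_c = 32  ⇒  ω_c = 4/11
  ⇒ ω_c²/ω_s² = 4/11
Coupling ω_s² = ω_c¹ ⇒ overall = 47/70 × 4/11 = 94/385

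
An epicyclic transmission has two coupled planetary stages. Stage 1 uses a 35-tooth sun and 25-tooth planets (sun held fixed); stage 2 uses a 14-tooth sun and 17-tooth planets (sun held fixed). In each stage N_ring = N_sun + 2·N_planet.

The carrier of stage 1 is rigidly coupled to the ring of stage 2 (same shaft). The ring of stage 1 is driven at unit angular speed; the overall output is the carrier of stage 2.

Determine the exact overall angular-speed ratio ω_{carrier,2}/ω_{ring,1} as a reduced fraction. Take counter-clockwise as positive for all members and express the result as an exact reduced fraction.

Stage 1: N_ring = 35 + 2·25 = 85
Stage 1: 35(ω_s−ω_c) = −85(ω_r−ω_c),  ω_s=0, ω_r=1
Stage 1: 35(0−ω_c) = −85(1−ω_c)  ⇒  120ω_c = 85  ⇒  ω_c = 17/24
  ⇒ ω_c¹/ω_r¹ = 17/24
Stage 2: N_ring = 14 + 2·17 = 48
Stage 2: 14(ω_s−ω_c) = −48(ω_r−ω_c),  ω_s=0, ω_r=1
Stage 2: 14(0−ω_c) = −48(1−ω_c)  ⇒  62ω_c = 48  ⇒  ω_c = 24/31
  ⇒ ω_c²/ω_r² = 24/31
Coupling ω_r² = ω_c¹ ⇒ overall = 17/24 × 24/31 = 17/31

17/31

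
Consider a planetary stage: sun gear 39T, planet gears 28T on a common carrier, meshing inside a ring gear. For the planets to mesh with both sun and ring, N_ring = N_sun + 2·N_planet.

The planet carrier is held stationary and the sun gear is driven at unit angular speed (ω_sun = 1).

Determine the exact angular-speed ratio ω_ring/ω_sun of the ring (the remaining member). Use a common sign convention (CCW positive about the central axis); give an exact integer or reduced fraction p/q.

-39/95

N_ring = 39 + 2·28 = 95
39(ω_s−ω_c) = −95(ω_r−ω_c),  ω_c=0, ω_s=1
ω_r = 0 − (39/95)(1−0) = -39/95
ω_r/ω_s = -39/95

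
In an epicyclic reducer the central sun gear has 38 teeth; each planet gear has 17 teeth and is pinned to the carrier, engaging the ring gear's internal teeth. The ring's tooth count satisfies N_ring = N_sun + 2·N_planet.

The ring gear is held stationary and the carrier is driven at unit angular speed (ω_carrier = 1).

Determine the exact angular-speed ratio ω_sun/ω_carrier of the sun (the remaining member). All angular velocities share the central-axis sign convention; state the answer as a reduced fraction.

N_ring = 38 + 2·17 = 72
38(ω_s−ω_c) = −72(ω_r−ω_c),  ω_r=0, ω_c=1
ω_s = 1 − (72/38)(0−1) = 55/19
ω_s/ω_c = 55/19

55/19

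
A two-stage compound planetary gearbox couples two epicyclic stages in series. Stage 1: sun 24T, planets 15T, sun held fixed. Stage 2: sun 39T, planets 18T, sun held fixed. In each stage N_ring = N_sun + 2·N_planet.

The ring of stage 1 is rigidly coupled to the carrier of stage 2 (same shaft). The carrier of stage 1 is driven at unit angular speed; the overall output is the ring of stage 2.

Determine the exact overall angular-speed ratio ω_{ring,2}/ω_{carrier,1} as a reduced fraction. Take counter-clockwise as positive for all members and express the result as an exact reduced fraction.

Stage 1: N_ring = 24 + 2·15 = 54
Stage 1: 24(ω_s−ω_c) = −54(ω_r−ω_c),  ω_s=0, ω_c=1
Stage 1: ω_r = 1 − (24/54)(0−1) = 13/9
  ⇒ ω_r¹/ω_c¹ = 13/9
Stage 2: N_ring = 39 + 2·18 = 75
Stage 2: 39(ω_s−ω_c) = −75(ω_r−ω_c),  ω_s=0, ω_c=1
Stage 2: ω_r = 1 − (39/75)(0−1) = 38/25
  ⇒ ω_r²/ω_c² = 38/25
Coupling ω_c² = ω_r¹ ⇒ overall = 13/9 × 38/25 = 494/225

494/225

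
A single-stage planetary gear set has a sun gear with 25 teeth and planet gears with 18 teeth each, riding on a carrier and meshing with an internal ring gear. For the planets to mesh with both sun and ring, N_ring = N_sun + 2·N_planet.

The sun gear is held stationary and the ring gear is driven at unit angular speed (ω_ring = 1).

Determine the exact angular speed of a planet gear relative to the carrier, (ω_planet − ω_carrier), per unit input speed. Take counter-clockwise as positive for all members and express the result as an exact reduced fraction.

N_ring = 25 + 2·18 = 61
25(ω_s−ω_c) = −61(ω_r−ω_c),  ω_s=0, ω_r=1
25(0−ω_c) = −61(1−ω_c)  ⇒  86ω_c = 61  ⇒  ω_c = 61/86
sun–planet: 25·(0−61/86) = −18·(ω_p−ω_c)  ⇒  ω_p−ω_c = −(25/18)·(-61/86) = 1525/1548

1525/1548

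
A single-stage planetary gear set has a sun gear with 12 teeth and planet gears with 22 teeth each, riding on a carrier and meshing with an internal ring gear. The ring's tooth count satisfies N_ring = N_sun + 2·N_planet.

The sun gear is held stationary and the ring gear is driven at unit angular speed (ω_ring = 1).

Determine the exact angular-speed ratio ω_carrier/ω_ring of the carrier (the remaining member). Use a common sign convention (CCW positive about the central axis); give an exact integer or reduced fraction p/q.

N_ring = 12 + 2·22 = 56
12(ω_s−ω_c) = −56(ω_r−ω_c),  ω_s=0, ω_r=1
12(0−ω_c) = −56(1−ω_c)  ⇒  68ω_c = 56  ⇒  ω_c = 14/17
ω_c/ω_r = 14/17

14/17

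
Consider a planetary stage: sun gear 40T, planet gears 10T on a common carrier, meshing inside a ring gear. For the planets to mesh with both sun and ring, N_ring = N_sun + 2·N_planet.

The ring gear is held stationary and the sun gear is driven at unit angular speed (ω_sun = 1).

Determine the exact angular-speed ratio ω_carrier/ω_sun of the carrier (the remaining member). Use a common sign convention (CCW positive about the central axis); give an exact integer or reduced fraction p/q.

2/5

N_ring = 40 + 2·10 = 60
40(ω_s−ω_c) = −60(ω_r−ω_c),  ω_r=0, ω_s=1
40(1−ω_c) = −60(0−ω_c)  ⇒  100ω_c = 40  ⇒  ω_c = 2/5
ω_c/ω_s = 2/5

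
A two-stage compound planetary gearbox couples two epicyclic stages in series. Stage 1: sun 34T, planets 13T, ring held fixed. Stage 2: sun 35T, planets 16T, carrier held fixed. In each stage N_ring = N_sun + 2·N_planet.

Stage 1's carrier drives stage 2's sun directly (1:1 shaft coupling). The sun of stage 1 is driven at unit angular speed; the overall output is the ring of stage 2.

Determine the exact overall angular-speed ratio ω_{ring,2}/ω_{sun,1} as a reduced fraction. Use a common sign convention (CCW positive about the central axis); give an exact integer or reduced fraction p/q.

Stage 1: N_ring = 34 + 2·13 = 60
Stage 1: 34(ω_s−ω_c) = −60(ω_r−ω_c),  ω_r=0, ω_s=1
Stage 1: 34(1−ω_c) = −60(0−ω_c)  ⇒  94ω_c = 34  ⇒  ω_c = 17/47
  ⇒ ω_c¹/ω_s¹ = 17/47
Stage 2: N_ring = 35 + 2·16 = 67
Stage 2: 35(ω_s−ω_c) = −67(ω_r−ω_c),  ω_c=0, ω_s=1
Stage 2: ω_r = 0 − (35/67)(1−0) = -35/67
  ⇒ ω_r²/ω_s² = -35/67
Coupling ω_s² = ω_c¹ ⇒ overall = 17/47 × -35/67 = -595/3149

-595/3149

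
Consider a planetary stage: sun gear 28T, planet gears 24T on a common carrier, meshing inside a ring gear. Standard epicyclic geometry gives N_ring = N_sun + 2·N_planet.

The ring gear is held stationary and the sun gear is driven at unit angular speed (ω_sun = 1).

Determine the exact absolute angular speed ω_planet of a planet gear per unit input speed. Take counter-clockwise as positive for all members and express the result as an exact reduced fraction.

N_ring = 28 + 2·24 = 76
28(ω_s−ω_c) = −76(ω_r−ω_c),  ω_r=0, ω_s=1
28(1−ω_c) = −76(0−ω_c)  ⇒  104ω_c = 28  ⇒  ω_c = 7/26
sun–planet: 28·(1−7/26) = −24·(ω_p−ω_c)  ⇒  ω_p−ω_c = −(28/24)·(19/26) = -133/156
ω_p = 7/26 − 133/156 = -7/12

-7/12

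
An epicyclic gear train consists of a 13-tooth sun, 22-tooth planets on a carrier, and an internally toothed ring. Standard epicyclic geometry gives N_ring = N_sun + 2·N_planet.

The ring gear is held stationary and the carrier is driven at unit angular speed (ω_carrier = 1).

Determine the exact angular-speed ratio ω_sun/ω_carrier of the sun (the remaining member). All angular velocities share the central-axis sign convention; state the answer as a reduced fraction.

N_ring = 13 + 2·22 = 57
13(ω_s−ω_c) = −57(ω_r−ω_c),  ω_r=0, ω_c=1
ω_s = 1 − (57/13)(0−1) = 70/13
ω_s/ω_c = 70/13

70/13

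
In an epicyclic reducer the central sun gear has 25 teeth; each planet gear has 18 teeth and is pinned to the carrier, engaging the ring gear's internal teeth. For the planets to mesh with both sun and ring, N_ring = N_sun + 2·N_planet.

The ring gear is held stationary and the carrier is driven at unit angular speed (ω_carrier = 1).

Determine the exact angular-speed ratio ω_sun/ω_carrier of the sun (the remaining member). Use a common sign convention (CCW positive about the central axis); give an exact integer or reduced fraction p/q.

N_ring = 25 + 2·18 = 61
25(ω_s−ω_c) = −61(ω_r−ω_c),  ω_r=0, ω_c=1
ω_s = 1 − (61/25)(0−1) = 86/25
ω_s/ω_c = 86/25

86/25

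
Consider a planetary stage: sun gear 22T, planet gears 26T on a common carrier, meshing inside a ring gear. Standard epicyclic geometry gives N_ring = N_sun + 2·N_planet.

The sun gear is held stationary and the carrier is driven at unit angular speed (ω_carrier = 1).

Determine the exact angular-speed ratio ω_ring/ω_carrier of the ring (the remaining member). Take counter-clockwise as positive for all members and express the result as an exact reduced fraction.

N_ring = 22 + 2·26 = 74
22(ω_s−ω_c) = −74(ω_r−ω_c),  ω_s=0, ω_c=1
ω_r = 1 − (22/74)(0−1) = 48/37
ω_r/ω_c = 48/37

48/37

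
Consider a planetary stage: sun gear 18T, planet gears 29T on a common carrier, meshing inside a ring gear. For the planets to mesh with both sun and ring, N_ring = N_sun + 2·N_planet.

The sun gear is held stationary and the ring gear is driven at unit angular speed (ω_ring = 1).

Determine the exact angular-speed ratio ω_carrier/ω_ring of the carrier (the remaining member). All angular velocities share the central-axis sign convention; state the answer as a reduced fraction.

N_ring = 18 + 2·29 = 76
18(ω_s−ω_c) = −76(ω_r−ω_c),  ω_s=0, ω_r=1
18(0−ω_c) = −76(1−ω_c)  ⇒  94ω_c = 76  ⇒  ω_c = 38/47
ω_c/ω_r = 38/47

38/47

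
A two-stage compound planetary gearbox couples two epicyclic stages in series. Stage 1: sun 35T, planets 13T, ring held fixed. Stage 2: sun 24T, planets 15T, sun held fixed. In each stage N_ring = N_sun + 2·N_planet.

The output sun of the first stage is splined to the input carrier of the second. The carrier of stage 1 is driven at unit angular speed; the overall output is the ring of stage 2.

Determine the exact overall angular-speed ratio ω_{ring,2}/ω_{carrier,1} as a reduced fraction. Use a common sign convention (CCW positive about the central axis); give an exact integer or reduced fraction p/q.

Stage 1: N_ring = 35 + 2·13 = 61
Stage 1: 35(ω_s−ω_c) = −61(ω_r−ω_c),  ω_r=0, ω_c=1
Stage 1: ω_s = 1 − (61/35)(0−1) = 96/35
  ⇒ ω_s¹/ω_c¹ = 96/35
Stage 2: N_ring = 24 + 2·15 = 54
Stage 2: 24(ω_s−ω_c) = −54(ω_r−ω_c),  ω_s=0, ω_c=1
Stage 2: ω_r = 1 − (24/54)(0−1) = 13/9
  ⇒ ω_r²/ω_c² = 13/9
Coupling ω_c² = ω_s¹ ⇒ overall = 96/35 × 13/9 = 416/105

416/105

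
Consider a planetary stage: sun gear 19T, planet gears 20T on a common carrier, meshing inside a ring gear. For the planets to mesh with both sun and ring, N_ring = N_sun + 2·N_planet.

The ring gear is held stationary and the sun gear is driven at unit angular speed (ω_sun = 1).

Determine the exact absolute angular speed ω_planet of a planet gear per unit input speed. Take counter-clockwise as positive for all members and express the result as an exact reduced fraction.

-19/40

N_ring = 19 + 2·20 = 59
19(ω_s−ω_c) = −59(ω_r−ω_c),  ω_r=0, ω_s=1
19(1−ω_c) = −59(0−ω_c)  ⇒  78ω_c = 19  ⇒  ω_c = 19/78
sun–planet: 19·(1−19/78) = −20·(ω_p−ω_c)  ⇒  ω_p−ω_c = −(19/20)·(59/78) = -1121/1560
ω_p = 19/78 − 1121/1560 = -19/40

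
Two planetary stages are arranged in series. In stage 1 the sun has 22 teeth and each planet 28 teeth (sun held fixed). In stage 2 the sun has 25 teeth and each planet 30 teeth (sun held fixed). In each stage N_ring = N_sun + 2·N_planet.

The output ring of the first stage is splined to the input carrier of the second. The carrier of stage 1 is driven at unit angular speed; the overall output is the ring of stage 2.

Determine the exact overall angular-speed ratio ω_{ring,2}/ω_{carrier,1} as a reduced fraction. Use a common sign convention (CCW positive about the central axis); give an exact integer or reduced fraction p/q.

Stage 1: N_ring = 22 + 2·28 = 78
Stage 1: 22(ω_s−ω_c) = −78(ω_r−ω_c),  ω_s=0, ω_c=1
Stage 1: ω_r = 1 − (22/78)(0−1) = 50/39
  ⇒ ω_r¹/ω_c¹ = 50/39
Stage 2: N_ring = 25 + 2·30 = 85
Stage 2: 25(ω_s−ω_c) = −85(ω_r−ω_c),  ω_s=0, ω_c=1
Stage 2: ω_r = 1 − (25/85)(0−1) = 22/17
  ⇒ ω_r²/ω_c² = 22/17
Coupling ω_c² = ω_r¹ ⇒ overall = 50/39 × 22/17 = 1100/663

1100/663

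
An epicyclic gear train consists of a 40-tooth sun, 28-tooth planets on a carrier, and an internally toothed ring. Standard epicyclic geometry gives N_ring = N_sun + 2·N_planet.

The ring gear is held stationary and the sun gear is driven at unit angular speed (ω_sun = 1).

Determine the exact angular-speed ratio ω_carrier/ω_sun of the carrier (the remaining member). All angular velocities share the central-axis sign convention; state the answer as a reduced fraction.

5/17

N_ring = 40 + 2·28 = 96
40(ω_s−ω_c) = −96(ω_r−ω_c),  ω_r=0, ω_s=1
40(1−ω_c) = −96(0−ω_c)  ⇒  136ω_c = 40  ⇒  ω_c = 5/17
ω_c/ω_s = 5/17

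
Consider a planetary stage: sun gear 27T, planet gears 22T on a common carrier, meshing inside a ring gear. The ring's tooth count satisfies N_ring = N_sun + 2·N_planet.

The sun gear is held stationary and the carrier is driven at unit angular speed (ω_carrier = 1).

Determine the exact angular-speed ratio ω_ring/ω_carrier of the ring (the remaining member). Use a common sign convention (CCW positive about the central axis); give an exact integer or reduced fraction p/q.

98/71

N_ring = 27 + 2·22 = 71
27(ω_s−ω_c) = −71(ω_r−ω_c),  ω_s=0, ω_c=1
ω_r = 1 − (27/71)(0−1) = 98/71
ω_r/ω_c = 98/71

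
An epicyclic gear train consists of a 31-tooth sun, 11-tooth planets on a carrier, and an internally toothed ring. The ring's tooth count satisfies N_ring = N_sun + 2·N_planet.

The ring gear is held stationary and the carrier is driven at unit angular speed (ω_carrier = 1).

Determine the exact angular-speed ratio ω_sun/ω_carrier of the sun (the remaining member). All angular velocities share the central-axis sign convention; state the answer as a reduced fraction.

N_ring = 31 + 2·11 = 53
31(ω_s−ω_c) = −53(ω_r−ω_c),  ω_r=0, ω_c=1
ω_s = 1 − (53/31)(0−1) = 84/31
ω_s/ω_c = 84/31

84/31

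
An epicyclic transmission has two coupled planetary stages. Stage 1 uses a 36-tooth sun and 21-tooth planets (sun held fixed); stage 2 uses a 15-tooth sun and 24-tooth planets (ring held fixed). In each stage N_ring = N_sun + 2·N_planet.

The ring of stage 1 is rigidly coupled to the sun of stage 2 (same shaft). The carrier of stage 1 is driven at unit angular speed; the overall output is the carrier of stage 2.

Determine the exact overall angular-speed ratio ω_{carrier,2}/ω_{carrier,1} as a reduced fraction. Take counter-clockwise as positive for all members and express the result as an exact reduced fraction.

Stage 1: N_ring = 36 + 2·21 = 78
Stage 1: 36(ω_s−ω_c) = −78(ω_r−ω_c),  ω_s=0, ω_c=1
Stage 1: ω_r = 1 − (36/78)(0−1) = 19/13
  ⇒ ω_r¹/ω_c¹ = 19/13
Stage 2: N_ring = 15 + 2·24 = 63
Stage 2: 15(ω_s−ω_c) = −63(ω_r−ω_c),  ω_r=0, ω_s=1
Stage 2: 15(1−ω_c) = −63(0−ω_c)  ⇒  78ω_c = 15  ⇒  ω_c = 5/26
  ⇒ ω_c²/ω_s² = 5/26
Coupling ω_s² = ω_r¹ ⇒ overall = 19/13 × 5/26 = 95/338

95/338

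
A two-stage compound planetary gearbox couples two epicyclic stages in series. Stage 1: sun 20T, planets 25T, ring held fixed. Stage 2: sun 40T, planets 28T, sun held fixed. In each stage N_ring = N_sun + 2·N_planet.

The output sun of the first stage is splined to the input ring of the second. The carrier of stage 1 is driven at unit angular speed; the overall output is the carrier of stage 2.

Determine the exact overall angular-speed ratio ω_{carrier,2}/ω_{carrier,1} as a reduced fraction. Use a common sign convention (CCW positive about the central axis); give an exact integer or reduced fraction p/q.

54/17

Stage 1: N_ring = 20 + 2·25 = 70
Stage 1: 20(ω_s−ω_c) = −70(ω_r−ω_c),  ω_r=0, ω_c=1
Stage 1: ω_s = 1 − (70/20)(0−1) = 9/2
  ⇒ ω_s¹/ω_c¹ = 9/2
Stage 2: N_ring = 40 + 2·28 = 96
Stage 2: 40(ω_s−ω_c) = −96(ω_r−ω_c),  ω_s=0, ω_r=1
Stage 2: 40(0−ω_c) = −96(1−ω_c)  ⇒  136ω_c = 96  ⇒  ω_c = 12/17
  ⇒ ω_c²/ω_r² = 12/17
Coupling ω_r² = ω_s¹ ⇒ overall = 9/2 × 12/17 = 54/17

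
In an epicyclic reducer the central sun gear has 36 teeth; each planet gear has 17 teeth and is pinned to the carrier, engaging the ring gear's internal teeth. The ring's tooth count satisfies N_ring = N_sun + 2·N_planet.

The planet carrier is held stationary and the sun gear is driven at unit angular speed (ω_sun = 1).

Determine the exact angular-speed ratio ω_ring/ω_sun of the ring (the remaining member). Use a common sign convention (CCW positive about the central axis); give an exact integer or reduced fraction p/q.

-18/35

N_ring = 36 + 2·17 = 70
36(ω_s−ω_c) = −70(ω_r−ω_c),  ω_c=0, ω_s=1
ω_r = 0 − (36/70)(1−0) = -18/35
ω_r/ω_s = -18/35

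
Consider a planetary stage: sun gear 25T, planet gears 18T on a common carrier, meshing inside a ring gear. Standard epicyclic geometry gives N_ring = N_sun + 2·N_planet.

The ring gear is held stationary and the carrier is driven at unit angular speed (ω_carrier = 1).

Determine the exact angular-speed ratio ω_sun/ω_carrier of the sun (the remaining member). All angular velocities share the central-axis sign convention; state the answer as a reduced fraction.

86/25

N_ring = 25 + 2·18 = 61
25(ω_s−ω_c) = −61(ω_r−ω_c),  ω_r=0, ω_c=1
ω_s = 1 − (61/25)(0−1) = 86/25
ω_s/ω_c = 86/25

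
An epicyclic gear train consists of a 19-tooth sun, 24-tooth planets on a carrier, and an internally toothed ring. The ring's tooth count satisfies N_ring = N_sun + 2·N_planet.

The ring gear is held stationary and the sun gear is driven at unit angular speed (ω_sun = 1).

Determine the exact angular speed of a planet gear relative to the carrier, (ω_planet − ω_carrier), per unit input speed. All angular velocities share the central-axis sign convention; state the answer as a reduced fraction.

N_ring = 19 + 2·24 = 67
19(ω_s−ω_c) = −67(ω_r−ω_c),  ω_r=0, ω_s=1
19(1−ω_c) = −67(0−ω_c)  ⇒  86ω_c = 19  ⇒  ω_c = 19/86
sun–planet: 19·(1−19/86) = −24·(ω_p−ω_c)  ⇒  ω_p−ω_c = −(19/24)·(67/86) = -1273/2064

-1273/2064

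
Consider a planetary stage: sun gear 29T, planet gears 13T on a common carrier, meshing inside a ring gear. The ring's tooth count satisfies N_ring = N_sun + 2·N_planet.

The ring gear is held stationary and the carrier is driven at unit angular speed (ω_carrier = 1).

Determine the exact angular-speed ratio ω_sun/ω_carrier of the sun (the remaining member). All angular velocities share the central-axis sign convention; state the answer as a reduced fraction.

84/29

N_ring = 29 + 2·13 = 55
29(ω_s−ω_c) = −55(ω_r−ω_c),  ω_r=0, ω_c=1
ω_s = 1 − (55/29)(0−1) = 84/29
ω_s/ω_c = 84/29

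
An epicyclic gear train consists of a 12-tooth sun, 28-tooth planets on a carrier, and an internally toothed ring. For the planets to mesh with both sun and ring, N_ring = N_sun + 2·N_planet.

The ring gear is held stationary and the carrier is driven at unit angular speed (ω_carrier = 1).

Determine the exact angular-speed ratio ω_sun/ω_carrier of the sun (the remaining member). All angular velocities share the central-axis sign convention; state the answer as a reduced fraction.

N_ring = 12 + 2·28 = 68
12(ω_s−ω_c) = −68(ω_r−ω_c),  ω_r=0, ω_c=1
ω_s = 1 − (68/12)(0−1) = 20/3
ω_s/ω_c = 20/3

20/3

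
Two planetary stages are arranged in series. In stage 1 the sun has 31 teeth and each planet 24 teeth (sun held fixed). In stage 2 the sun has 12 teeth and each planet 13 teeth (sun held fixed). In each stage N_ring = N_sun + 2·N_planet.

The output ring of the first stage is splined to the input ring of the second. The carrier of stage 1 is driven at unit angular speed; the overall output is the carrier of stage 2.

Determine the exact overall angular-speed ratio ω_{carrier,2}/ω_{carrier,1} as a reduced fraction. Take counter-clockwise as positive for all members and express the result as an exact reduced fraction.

418/395

Stage 1: N_ring = 31 + 2·24 = 79
Stage 1: 31(ω_s−ω_c) = −79(ω_r−ω_c),  ω_s=0, ω_c=1
Stage 1: ω_r = 1 − (31/79)(0−1) = 110/79
  ⇒ ω_r¹/ω_c¹ = 110/79
Stage 2: N_ring = 12 + 2·13 = 38
Stage 2: 12(ω_s−ω_c) = −38(ω_r−ω_c),  ω_s=0, ω_r=1
Stage 2: 12(0−ω_c) = −38(1−ω_c)  ⇒  50ω_c = 38  ⇒  ω_c = 19/25
  ⇒ ω_c²/ω_r² = 19/25
Coupling ω_r² = ω_r¹ ⇒ overall = 110/79 × 19/25 = 418/395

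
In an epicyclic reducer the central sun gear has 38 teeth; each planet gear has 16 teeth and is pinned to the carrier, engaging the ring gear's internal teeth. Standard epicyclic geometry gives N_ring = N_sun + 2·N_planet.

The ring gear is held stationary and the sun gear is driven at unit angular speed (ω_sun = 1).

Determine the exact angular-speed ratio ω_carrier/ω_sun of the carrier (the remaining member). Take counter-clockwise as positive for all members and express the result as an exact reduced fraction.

N_ring = 38 + 2·16 = 70
38(ω_s−ω_c) = −70(ω_r−ω_c),  ω_r=0, ω_s=1
38(1−ω_c) = −70(0−ω_c)  ⇒  108ω_c = 38  ⇒  ω_c = 19/54
ω_c/ω_s = 19/54

19/54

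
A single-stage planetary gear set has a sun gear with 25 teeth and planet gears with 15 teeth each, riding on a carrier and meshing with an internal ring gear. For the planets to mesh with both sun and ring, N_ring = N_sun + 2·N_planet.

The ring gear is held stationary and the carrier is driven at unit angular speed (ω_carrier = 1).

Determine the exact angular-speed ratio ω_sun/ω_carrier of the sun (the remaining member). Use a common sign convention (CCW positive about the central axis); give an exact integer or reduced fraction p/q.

N_ring = 25 + 2·15 = 55
25(ω_s−ω_c) = −55(ω_r−ω_c),  ω_r=0, ω_c=1
ω_s = 1 − (55/25)(0−1) = 16/5
ω_s/ω_c = 16/5

16/5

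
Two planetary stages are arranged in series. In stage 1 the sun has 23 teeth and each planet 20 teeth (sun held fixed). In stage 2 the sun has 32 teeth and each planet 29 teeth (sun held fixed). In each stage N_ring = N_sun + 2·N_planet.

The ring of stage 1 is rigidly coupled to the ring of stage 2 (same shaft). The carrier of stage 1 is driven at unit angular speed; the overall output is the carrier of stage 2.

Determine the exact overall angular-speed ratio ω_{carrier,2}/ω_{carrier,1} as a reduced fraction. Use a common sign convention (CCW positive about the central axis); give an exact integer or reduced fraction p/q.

430/427

Stage 1: N_ring = 23 + 2·20 = 63
Stage 1: 23(ω_s−ω_c) = −63(ω_r−ω_c),  ω_s=0, ω_c=1
Stage 1: ω_r = 1 − (23/63)(0−1) = 86/63
  ⇒ ω_r¹/ω_c¹ = 86/63
Stage 2: N_ring = 32 + 2·29 = 90
Stage 2: 32(ω_s−ω_c) = −90(ω_r−ω_c),  ω_s=0, ω_r=1
Stage 2: 32(0−ω_c) = −90(1−ω_c)  ⇒  122ω_c = 90  ⇒  ω_c = 45/61
  ⇒ ω_c²/ω_r² = 45/61
Coupling ω_r² = ω_r¹ ⇒ overall = 86/63 × 45/61 = 430/427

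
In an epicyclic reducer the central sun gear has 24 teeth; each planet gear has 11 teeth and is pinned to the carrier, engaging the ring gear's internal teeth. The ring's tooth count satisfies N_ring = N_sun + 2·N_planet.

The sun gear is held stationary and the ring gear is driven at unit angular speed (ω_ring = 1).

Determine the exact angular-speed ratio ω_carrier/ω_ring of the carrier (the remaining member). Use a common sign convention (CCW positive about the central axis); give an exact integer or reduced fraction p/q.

N_ring = 24 + 2·11 = 46
24(ω_s−ω_c) = −46(ω_r−ω_c),  ω_s=0, ω_r=1
24(0−ω_c) = −46(1−ω_c)  ⇒  70ω_c = 46  ⇒  ω_c = 23/35
ω_c/ω_r = 23/35

23/35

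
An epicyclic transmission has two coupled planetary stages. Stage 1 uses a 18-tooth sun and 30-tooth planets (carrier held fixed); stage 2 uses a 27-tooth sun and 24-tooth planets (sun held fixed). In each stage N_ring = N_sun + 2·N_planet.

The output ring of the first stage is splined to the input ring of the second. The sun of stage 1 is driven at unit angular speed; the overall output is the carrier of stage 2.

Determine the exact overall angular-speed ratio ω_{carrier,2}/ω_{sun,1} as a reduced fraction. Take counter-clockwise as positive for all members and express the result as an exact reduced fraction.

Stage 1: N_ring = 18 + 2·30 = 78
Stage 1: 18(ω_s−ω_c) = −78(ω_r−ω_c),  ω_c=0, ω_s=1
Stage 1: ω_r = 0 − (18/78)(1−0) = -3/13
  ⇒ ω_r¹/ω_s¹ = -3/13
Stage 2: N_ring = 27 + 2·24 = 75
Stage 2: 27(ω_s−ω_c) = −75(ω_r−ω_c),  ω_s=0, ω_r=1
Stage 2: 27(0−ω_c) = −75(1−ω_c)  ⇒  102ω_c = 75  ⇒  ω_c = 25/34
  ⇒ ω_c²/ω_r² = 25/34
Coupling ω_r² = ω_r¹ ⇒ overall = -3/13 × 25/34 = -75/442

-75/442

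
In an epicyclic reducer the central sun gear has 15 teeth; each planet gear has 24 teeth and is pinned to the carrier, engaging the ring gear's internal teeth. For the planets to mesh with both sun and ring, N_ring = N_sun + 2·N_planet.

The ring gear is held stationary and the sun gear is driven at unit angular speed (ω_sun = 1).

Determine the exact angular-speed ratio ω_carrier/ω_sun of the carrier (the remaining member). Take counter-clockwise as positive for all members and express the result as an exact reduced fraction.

5/26

N_ring = 15 + 2·24 = 63
15(ω_s−ω_c) = −63(ω_r−ω_c),  ω_r=0, ω_s=1
15(1−ω_c) = −63(0−ω_c)  ⇒  78ω_c = 15  ⇒  ω_c = 5/26
ω_c/ω_s = 5/26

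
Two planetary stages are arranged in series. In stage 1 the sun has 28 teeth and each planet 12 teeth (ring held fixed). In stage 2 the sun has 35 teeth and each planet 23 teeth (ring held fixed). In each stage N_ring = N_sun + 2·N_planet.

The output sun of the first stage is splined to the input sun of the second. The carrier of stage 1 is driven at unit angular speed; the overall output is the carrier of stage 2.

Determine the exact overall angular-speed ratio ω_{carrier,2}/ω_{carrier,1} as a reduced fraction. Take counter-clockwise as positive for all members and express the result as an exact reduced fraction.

Stage 1: N_ring = 28 + 2·12 = 52
Stage 1: 28(ω_s−ω_c) = −52(ω_r−ω_c),  ω_r=0, ω_c=1
Stage 1: ω_s = 1 − (52/28)(0−1) = 20/7
  ⇒ ω_s¹/ω_c¹ = 20/7
Stage 2: N_ring = 35 + 2·23 = 81
Stage 2: 35(ω_s−ω_c) = −81(ω_r−ω_c),  ω_r=0, ω_s=1
Stage 2: 35(1−ω_c) = −81(0−ω_c)  ⇒  116ω_c = 35  ⇒  ω_c = 35/116
  ⇒ ω_c²/ω_s² = 35/116
Coupling ω_s² = ω_s¹ ⇒ overall = 20/7 × 35/116 = 25/29

25/29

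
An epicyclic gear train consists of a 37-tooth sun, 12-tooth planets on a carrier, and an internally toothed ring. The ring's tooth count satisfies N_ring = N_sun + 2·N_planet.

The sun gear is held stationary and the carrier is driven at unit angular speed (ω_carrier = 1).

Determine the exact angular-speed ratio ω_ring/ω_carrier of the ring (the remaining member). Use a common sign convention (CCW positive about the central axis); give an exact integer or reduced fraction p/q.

N_ring = 37 + 2·12 = 61
37(ω_s−ω_c) = −61(ω_r−ω_c),  ω_s=0, ω_c=1
ω_r = 1 − (37/61)(0−1) = 98/61
ω_r/ω_c = 98/61

98/61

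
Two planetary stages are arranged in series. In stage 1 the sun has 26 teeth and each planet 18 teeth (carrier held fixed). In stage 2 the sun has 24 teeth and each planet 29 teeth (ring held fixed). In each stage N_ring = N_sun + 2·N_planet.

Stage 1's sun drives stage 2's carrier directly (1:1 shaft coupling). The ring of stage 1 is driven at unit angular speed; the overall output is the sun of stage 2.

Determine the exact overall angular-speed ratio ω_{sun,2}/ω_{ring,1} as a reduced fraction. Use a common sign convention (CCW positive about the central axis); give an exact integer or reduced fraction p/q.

-1643/156

Stage 1: N_ring = 26 + 2·18 = 62
Stage 1: 26(ω_s−ω_c) = −62(ω_r−ω_c),  ω_c=0, ω_r=1
Stage 1: ω_s = 0 − (62/26)(1−0) = -31/13
  ⇒ ω_s¹/ω_r¹ = -31/13
Stage 2: N_ring = 24 + 2·29 = 82
Stage 2: 24(ω_s−ω_c) = −82(ω_r−ω_c),  ω_r=0, ω_c=1
Stage 2: ω_s = 1 − (82/24)(0−1) = 53/12
  ⇒ ω_s²/ω_c² = 53/12
Coupling ω_c² = ω_s¹ ⇒ overall = -31/13 × 53/12 = -1643/156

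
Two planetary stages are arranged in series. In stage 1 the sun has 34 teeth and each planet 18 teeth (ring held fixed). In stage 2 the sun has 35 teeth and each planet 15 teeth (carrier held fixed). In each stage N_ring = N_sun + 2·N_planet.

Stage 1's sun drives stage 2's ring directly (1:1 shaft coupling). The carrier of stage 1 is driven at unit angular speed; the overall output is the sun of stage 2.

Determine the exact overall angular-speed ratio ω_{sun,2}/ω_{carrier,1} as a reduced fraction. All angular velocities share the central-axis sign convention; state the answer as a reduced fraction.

-676/119

Stage 1: N_ring = 34 + 2·18 = 70
Stage 1: 34(ω_s−ω_c) = −70(ω_r−ω_c),  ω_r=0, ω_c=1
Stage 1: ω_s = 1 − (70/34)(0−1) = 52/17
  ⇒ ω_s¹/ω_c¹ = 52/17
Stage 2: N_ring = 35 + 2·15 = 65
Stage 2: 35(ω_s−ω_c) = −65(ω_r−ω_c),  ω_c=0, ω_r=1
Stage 2: ω_s = 0 − (65/35)(1−0) = -13/7
  ⇒ ω_s²/ω_r² = -13/7
Coupling ω_r² = ω_s¹ ⇒ overall = 52/17 × -13/7 = -676/119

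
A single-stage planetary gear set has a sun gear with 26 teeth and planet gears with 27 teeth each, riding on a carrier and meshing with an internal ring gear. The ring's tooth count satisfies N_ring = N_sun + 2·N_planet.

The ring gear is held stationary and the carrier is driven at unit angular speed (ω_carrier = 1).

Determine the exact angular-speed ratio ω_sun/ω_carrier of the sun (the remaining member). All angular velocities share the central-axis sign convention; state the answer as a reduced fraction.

N_ring = 26 + 2·27 = 80
26(ω_s−ω_c) = −80(ω_r−ω_c),  ω_r=0, ω_c=1
ω_s = 1 − (80/26)(0−1) = 53/13
ω_s/ω_c = 53/13

53/13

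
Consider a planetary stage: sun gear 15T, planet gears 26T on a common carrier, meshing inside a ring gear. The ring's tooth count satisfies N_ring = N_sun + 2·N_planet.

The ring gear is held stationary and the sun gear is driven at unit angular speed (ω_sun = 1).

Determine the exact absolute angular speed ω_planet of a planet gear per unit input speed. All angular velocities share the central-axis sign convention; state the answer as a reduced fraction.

N_ring = 15 + 2·26 = 67
15(ω_s−ω_c) = −67(ω_r−ω_c),  ω_r=0, ω_s=1
15(1−ω_c) = −67(0−ω_c)  ⇒  82ω_c = 15  ⇒  ω_c = 15/82
sun–planet: 15·(1−15/82) = −26·(ω_p−ω_c)  ⇒  ω_p−ω_c = −(15/26)·(67/82) = -1005/2132
ω_p = 15/82 − 1005/2132 = -15/52

-15/52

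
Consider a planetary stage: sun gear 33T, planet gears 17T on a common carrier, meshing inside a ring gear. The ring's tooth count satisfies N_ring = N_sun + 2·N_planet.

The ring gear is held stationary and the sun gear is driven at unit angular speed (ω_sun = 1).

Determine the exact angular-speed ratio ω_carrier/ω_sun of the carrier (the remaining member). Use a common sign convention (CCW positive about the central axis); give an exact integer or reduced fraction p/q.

33/100

N_ring = 33 + 2·17 = 67
33(ω_s−ω_c) = −67(ω_r−ω_c),  ω_r=0, ω_s=1
33(1−ω_c) = −67(0−ω_c)  ⇒  100ω_c = 33  ⇒  ω_c = 33/100
ω_c/ω_s = 33/100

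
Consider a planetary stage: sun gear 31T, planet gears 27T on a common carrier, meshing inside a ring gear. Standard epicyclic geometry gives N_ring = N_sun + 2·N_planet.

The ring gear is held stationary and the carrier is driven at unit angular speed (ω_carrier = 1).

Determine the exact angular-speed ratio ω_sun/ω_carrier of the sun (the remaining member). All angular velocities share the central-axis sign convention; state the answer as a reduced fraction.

N_ring = 31 + 2·27 = 85
31(ω_s−ω_c) = −85(ω_r−ω_c),  ω_r=0, ω_c=1
ω_s = 1 − (85/31)(0−1) = 116/31
ω_s/ω_c = 116/31

116/31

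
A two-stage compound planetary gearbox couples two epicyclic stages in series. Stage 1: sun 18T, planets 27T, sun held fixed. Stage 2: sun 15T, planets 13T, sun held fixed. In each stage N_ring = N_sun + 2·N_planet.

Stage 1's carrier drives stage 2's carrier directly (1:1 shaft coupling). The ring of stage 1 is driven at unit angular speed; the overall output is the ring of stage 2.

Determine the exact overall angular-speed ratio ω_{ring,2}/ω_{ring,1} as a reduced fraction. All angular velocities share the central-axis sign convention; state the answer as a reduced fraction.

224/205

Stage 1: N_ring = 18 + 2·27 = 72
Stage 1: 18(ω_s−ω_c) = −72(ω_r−ω_c),  ω_s=0, ω_r=1
Stage 1: 18(0−ω_c) = −72(1−ω_c)  ⇒  90ω_c = 72  ⇒  ω_c = 4/5
  ⇒ ω_c¹/ω_r¹ = 4/5
Stage 2: N_ring = 15 + 2·13 = 41
Stage 2: 15(ω_s−ω_c) = −41(ω_r−ω_c),  ω_s=0, ω_c=1
Stage 2: ω_r = 1 − (15/41)(0−1) = 56/41
  ⇒ ω_r²/ω_c² = 56/41
Coupling ω_c² = ω_c¹ ⇒ overall = 4/5 × 56/41 = 224/205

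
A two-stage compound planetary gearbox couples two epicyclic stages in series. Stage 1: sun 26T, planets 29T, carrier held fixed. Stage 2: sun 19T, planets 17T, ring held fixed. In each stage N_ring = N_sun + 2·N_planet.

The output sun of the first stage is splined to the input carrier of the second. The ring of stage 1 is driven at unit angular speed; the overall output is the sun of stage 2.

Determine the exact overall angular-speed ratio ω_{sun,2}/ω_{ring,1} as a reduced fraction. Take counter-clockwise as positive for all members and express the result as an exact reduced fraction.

Stage 1: N_ring = 26 + 2·29 = 84
Stage 1: 26(ω_s−ω_c) = −84(ω_r−ω_c),  ω_c=0, ω_r=1
Stage 1: ω_s = 0 − (84/26)(1−0) = -42/13
  ⇒ ω_s¹/ω_r¹ = -42/13
Stage 2: N_ring = 19 + 2·17 = 53
Stage 2: 19(ω_s−ω_c) = −53(ω_r−ω_c),  ω_r=0, ω_c=1
Stage 2: ω_s = 1 − (53/19)(0−1) = 72/19
  ⇒ ω_s²/ω_c² = 72/19
Coupling ω_c² = ω_s¹ ⇒ overall = -42/13 × 72/19 = -3024/247

-3024/247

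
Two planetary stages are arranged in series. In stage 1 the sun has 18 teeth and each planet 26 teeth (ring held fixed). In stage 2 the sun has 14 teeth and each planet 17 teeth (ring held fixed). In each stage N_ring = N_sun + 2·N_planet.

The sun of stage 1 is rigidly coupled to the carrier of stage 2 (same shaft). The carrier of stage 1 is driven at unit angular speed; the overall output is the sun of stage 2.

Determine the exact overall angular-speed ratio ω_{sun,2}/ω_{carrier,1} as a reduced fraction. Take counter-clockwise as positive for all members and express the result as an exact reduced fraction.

Stage 1: N_ring = 18 + 2·26 = 70
Stage 1: 18(ω_s−ω_c) = −70(ω_r−ω_c),  ω_r=0, ω_c=1
Stage 1: ω_s = 1 − (70/18)(0−1) = 44/9
  ⇒ ω_s¹/ω_c¹ = 44/9
Stage 2: N_ring = 14 + 2·17 = 48
Stage 2: 14(ω_s−ω_c) = −48(ω_r−ω_c),  ω_r=0, ω_c=1
Stage 2: ω_s = 1 − (48/14)(0−1) = 31/7
  ⇒ ω_s²/ω_c² = 31/7
Coupling ω_c² = ω_s¹ ⇒ overall = 44/9 × 31/7 = 1364/63

1364/63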